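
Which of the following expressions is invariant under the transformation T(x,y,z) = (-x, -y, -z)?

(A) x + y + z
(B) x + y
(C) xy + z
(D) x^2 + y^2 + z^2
D

Apply T(x,y,z) = (-x, -y, -z) to each option, i.e. replace (x, y, z) by the transformed coordinates.
Substitute the transformed coordinates into each option and compare with the original:
(A) x + y + z  ->  (-x) + (-y) + (-z) = -x - y - z   [differs from x + y + z: not invariant]
(B) x + y  ->  (-x) + (-y) = -x - y   [differs from x + y: not invariant]
(C) xy + z  ->  (-x)(-y) + (-z) = xy - z   [differs from xy + z: not invariant]
(D) x^2 + y^2 + z^2  ->  (-x)^2 + (-y)^2 + (-z)^2 = x^2 + y^2 + z^2   [equals x^2 + y^2 + z^2: invariant]

Only option (D), x^2 + y^2 + z^2, is unchanged by the transformation.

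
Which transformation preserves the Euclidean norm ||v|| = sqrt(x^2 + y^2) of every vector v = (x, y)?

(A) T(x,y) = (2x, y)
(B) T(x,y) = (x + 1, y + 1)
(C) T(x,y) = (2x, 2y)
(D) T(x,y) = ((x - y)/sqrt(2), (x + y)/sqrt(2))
D

A transformation preserves a norm if ||T(v)|| = ||v|| for every v; a single vector where the norm changes rules an option out.

(A) T(x,y) = (2x, y): v = (1, 0) has norm sqrt((1)^2 + (0)^2) = 1, but T(v) = (2, 0) has norm 2 -- not preserved.
(B) T(x,y) = (x + 1, y + 1): v = (1, 0) has norm sqrt((1)^2 + (0)^2) = 1, but T(v) = (2, 1) has norm sqrt(5) -- not preserved.
(C) T(x,y) = (2x, 2y): v = (1, 0) has norm sqrt((1)^2 + (0)^2) = 1, but T(v) = (2, 0) has norm 2 -- not preserved.
(D) T(x,y) = ((x - y)/sqrt(2), (x + y)/sqrt(2)): preserves the norm -- it is an orthogonal map (a rotation/reflection), and (sqrt(2)(x - y)/2)^2 + (sqrt(2)(x + y)/2)^2 simplifies to x^2 + y^2.

Therefore the answer is (D).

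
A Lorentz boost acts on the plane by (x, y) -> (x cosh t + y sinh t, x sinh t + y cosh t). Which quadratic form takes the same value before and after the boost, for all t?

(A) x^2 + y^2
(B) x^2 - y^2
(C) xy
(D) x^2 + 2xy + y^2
B

Write x' = x cosh t + y sinh t, y' = x sinh t + y cosh t and substitute into each option:
(A) x^2 + y^2: (x cosh t + y sinh t)^2 + (x sinh t + y cosh t)^2 = (x^2 + y^2)(cosh^2 t + sinh^2 t) + 4xy sinh t cosh t = (x^2 + y^2) cosh 2t + 2xy sinh 2t   [not invariant for t != 0]
(B) x^2 - y^2: (x cosh t + y sinh t)^2 - (x sinh t + y cosh t)^2 = x^2(cosh^2 t - sinh^2 t) + 2xy(cosh t sinh t - sinh t cosh t) + y^2(sinh^2 t - cosh^2 t) = x^2 - y^2   [invariant, using cosh^2 t - sinh^2 t = 1]
(C) xy: (x cosh t + y sinh t)(x sinh t + y cosh t) = xy(cosh^2 t + sinh^2 t) + (x^2 + y^2) sinh t cosh t = xy cosh 2t + (x^2 + y^2)(sinh 2t)/2   [not invariant for t != 0]
(D) x^2 + 2xy + y^2: (x' + y')^2 with x' + y' = (x + y)(cosh t + sinh t) = (x + y)e^t, so it becomes (x + y)^2 e^(2t)   [not invariant for t != 0]

Only (B) x^2 - y^2 is unchanged; it is the Minkowski form preserved by Lorentz boosts, just as x^2 + y^2 is preserved by ordinary rotations.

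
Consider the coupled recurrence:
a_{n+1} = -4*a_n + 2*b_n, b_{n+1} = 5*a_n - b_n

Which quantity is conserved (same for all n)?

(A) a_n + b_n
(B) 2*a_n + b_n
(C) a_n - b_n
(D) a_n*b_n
A

Replace a_n by a_{n+1} = -4*a_n + 2*b_n and b_n by b_{n+1} = 5*a_n - b_n in each option and simplify:
(A) a_n + b_n  ->  (-4*a_n + 2*b_n) + (5*a_n - b_n) = a_n + b_n   [conserved]
(B) 2*a_n + b_n  ->  2*(-4*a_n + 2*b_n) + (5*a_n - b_n) = -3*a_n + 3*b_n   [not conserved]
(C) a_n - b_n  ->  (-4*a_n + 2*b_n) - (5*a_n - b_n) = -9*a_n + 3*b_n   [not conserved]
(D) a_n*b_n  ->  (-4*a_n + 2*b_n)*(5*a_n - b_n) = -20*a_n^2 + 14*a_n*b_n - 2*b_n^2   [not conserved]

Only (A) a_n + b_n returns to itself after one step, so it is the conserved quantity.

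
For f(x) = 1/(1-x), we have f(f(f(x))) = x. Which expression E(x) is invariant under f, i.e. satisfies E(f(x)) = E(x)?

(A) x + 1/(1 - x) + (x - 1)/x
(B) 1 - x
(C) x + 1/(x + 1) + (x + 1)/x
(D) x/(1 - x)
A

Replace x by f(x) = 1/(1 - x) in each option and simplify. As a quick numerical cross-check, also compare E(4) with E(f(4)) = E(-1/3).

(A) x + 1/(1 - x) + (x - 1)/x  ->  (1/(1 - x)) + 1/(1 - (1/(1 - x))) + ((1/(1 - x)) - 1)/(1/(1 - x)), which simplifies back to x + 1/(1 - x) + (x - 1)/x; check: E(4) = 53/12, E(-1/3) = 53/12.   [invariant]
(B) 1 - x  ->  1 - (1/(1 - x)) = x/(x - 1); check: E(4) = -3 but E(-1/3) = 4/3.   [not invariant]
(C) x + 1/(x + 1) + (x + 1)/x  ->  (1/(1 - x)) + 1/((1/(1 - x)) + 1) + ((1/(1 - x)) + 1)/(1/(1 - x)) = (-x^3 + 6x^2 - 11x + 7)/(x^2 - 3x + 2); check: E(4) = 109/20 but E(-1/3) = -5/6.   [not invariant]
(D) x/(1 - x)  ->  (1/(1 - x))/(1 - (1/(1 - x))) = -1/x; check: E(4) = -4/3 but E(-1/3) = -1/4.   [not invariant]

Only (A) is unchanged. Indeed f(f(x)) = 1/(1 - 1/(1-x)) = (1-x)/(-x) = (x-1)/x, so E(x) = x + f(x) + f(f(x)) is the sum over the whole 3-cycle; applying f just permutes the three terms cyclically (x -> f(x) -> f(f(x)) -> x), leaving the sum unchanged.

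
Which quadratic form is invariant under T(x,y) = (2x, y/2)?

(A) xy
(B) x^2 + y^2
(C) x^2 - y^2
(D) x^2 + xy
A

T multiplies x by 2 and divides y by 2.
Substitute the transformed coordinates into each option and compare with the original:
(A) xy  ->  (2x)(y/2) = xy   [equals xy: invariant]
(B) x^2 + y^2  ->  (2x)^2 + (y/2)^2 = 4x^2 + y^2/4   [differs from x^2 + y^2: not invariant]
(C) x^2 - y^2  ->  (2x)^2 - (y/2)^2 = 4x^2 - y^2/4   [differs from x^2 - y^2: not invariant]
(D) x^2 + xy  ->  (2x)^2 + (2x)(y/2) = 4x^2 + xy   [differs from x^2 + xy: not invariant]

Only option (A), xy, is unchanged by the transformation.
The factors 2 and 1/2 cancel only in the pure product xy.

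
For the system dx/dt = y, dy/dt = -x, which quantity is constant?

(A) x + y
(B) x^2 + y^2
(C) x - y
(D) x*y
B

A first integral I satisfies dI/dt = 0 along every solution. Differentiate each option and use the equation of motion:
(A) d/dt[x + y] = y + (-x) = y - x, not identically 0
(B) d/dt[x^2 + y^2] = 2x*dx/dt + 2y*dy/dt = 2x*y + 2y*(-x) = 0
(C) d/dt[x - y] = y - (-x) = x + y, not identically 0
(D) d/dt[x*y] = (dx/dt)y + x(dy/dt) = y^2 - x^2, not identically 0

Only (B) has zero time-derivative. So x^2 + y^2 (the squared radius; trajectories are circles) is the conserved quantity.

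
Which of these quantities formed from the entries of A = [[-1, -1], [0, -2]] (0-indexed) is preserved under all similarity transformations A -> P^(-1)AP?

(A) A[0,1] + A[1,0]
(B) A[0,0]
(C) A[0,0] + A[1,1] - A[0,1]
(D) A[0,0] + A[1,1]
D

A[0,0] + A[1,1] is the trace of A. By the cyclic property of the trace, tr(P^(-1)AP) = tr(APP^(-1)) = tr(A), so it is the same for every matrix similar to A.

The other combinations are not similarity invariants. For example, take P = [[1, 1], [1, 2]] (det P = 1), so P^(-1) = [[2, -1], [-1, 1]] and
B = P^(-1)AP = [[-2, -2], [0, -1]].
Evaluating each option on A and on B:
(A) A[0,1] + A[1,0]: -1 for A, -2 for B -> changes
(B) A[0,0]: -1 for A, -2 for B -> changes
(C) A[0,0] + A[1,1] - A[0,1]: -2 for A, -1 for B -> changes
(D) A[0,0] + A[1,1]: -3 for A, -3 for B -> unchanged

Only (D) A[0,0] + A[1,1] = -3 survives (and it does so for every P, not just this one), so it is the invariant.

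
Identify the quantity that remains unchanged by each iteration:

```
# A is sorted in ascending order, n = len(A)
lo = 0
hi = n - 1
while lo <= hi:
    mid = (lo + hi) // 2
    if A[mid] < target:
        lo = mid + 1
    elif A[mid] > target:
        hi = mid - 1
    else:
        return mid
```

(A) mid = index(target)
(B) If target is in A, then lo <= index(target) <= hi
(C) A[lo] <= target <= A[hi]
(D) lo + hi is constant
B

A loop invariant must hold before the first iteration and be re-established by every execution of the body.

(B) If target is in A, then lo <= index(target) <= hi: Before the loop [lo, hi] = [0, n-1] covers every index. When A[mid] < target, sortedness puts target strictly to the right of mid, so setting lo = mid + 1 keeps index(target) in [lo, hi]; symmetrically for hi = mid - 1. Hence 'if target is in A then lo <= index(target) <= hi' holds after every iteration, and when lo > hi it proves target is absent.

The other options fail:
(A) mid = index(target): mid is just the current probe; it equals index(target) only on the iteration that returns.
(C) A[lo] <= target <= A[hi]: fails when target is not in A (e.g. target < A[0] already violates it before the loop), so it is not maintained in general.
(D) lo + hi is constant: each iteration moves exactly one of lo, hi, so lo + hi changes (e.g. 0 + (n-1) becomes (mid+1) + (n-1)).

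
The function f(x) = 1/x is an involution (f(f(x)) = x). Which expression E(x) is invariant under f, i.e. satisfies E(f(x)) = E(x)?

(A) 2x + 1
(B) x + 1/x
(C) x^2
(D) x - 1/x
B

Replace x by f(x) = 1/x in each option and simplify. As a quick numerical cross-check, also compare E(3) with E(f(3)) = E(1/3).

(A) 2x + 1  ->  2(1/x) + 1 = (x + 2)/x; check: E(3) = 7 but E(1/3) = 5/3.   [not invariant]
(B) x + 1/x  ->  (1/x) + 1/(1/x), which simplifies back to x + 1/x; check: E(3) = 10/3, E(1/3) = 10/3.   [invariant]
(C) x^2  ->  (1/x)^2 = x^(-2); check: E(3) = 9 but E(1/3) = 1/9.   [not invariant]
(D) x - 1/x  ->  (1/x) - 1/(1/x) = -x + 1/x; check: E(3) = 8/3 but E(1/3) = -8/3.   [not invariant]

Only (B) is unchanged. E is symmetric under swapping x with f(x) = 1/x, which is exactly what an involution does.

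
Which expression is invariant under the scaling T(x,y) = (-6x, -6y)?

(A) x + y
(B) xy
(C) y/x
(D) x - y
C

Under the uniform scaling T(x,y) = (-6x, -6y):
Substitute the transformed coordinates into each option and compare with the original:
(A) x + y  ->  (-6x) + (-6y) = -6x - 6y   [differs from x + y: not invariant]
(B) xy  ->  (-6x)(-6y) = 36xy   [differs from xy: not invariant]
(C) y/x  ->  (-6y)/(-6x) = y/x   [equals y/x: invariant]
(D) x - y  ->  (-6x) - (-6y) = -6x + 6y   [differs from x - y: not invariant]

Only option (C), y/x, is unchanged by the transformation.
The common factor -6 cancels in a ratio of coordinates, while sums, products and sums of squares pick up factors of -6 or 36.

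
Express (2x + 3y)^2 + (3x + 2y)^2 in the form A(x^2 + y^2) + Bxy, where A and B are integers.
13(x^2 + y^2) + 24xy

Expanding: (2x + 3y)^2 = 4x^2 + 12xy + 9y^2
(3x + 2y)^2 = 9x^2 + 12xy + 4y^2
Sum = (4+9)(x^2+y^2) + 24xy = 13(x^2 + y^2) + 24xy
This is symmetric in x and y.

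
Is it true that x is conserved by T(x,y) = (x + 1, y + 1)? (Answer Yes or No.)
No

Substitute T(x,y) = (x + 1, y + 1) into the expression and compare with the original.

Original: x
After applying T: (x + 1) = x + 1

This differs from the original x (difference: 1), so the expression is NOT invariant.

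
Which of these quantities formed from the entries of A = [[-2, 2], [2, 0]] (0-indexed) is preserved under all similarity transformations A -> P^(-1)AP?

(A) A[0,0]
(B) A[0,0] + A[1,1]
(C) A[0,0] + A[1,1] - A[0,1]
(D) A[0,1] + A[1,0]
B

A[0,0] + A[1,1] is the trace of A. By the cyclic property of the trace, tr(P^(-1)AP) = tr(APP^(-1)) = tr(A), so it is the same for every matrix similar to A.

The other combinations are not similarity invariants. For example, take P = [[2, 1], [1, 1]] (det P = 1), so P^(-1) = [[1, -1], [-1, 2]] and
B = P^(-1)AP = [[-6, -2], [10, 4]].
Evaluating each option on A and on B:
(A) A[0,0]: -2 for A, -6 for B -> changes
(B) A[0,0] + A[1,1]: -2 for A, -2 for B -> unchanged
(C) A[0,0] + A[1,1] - A[0,1]: -4 for A, 0 for B -> changes
(D) A[0,1] + A[1,0]: 4 for A, 8 for B -> changes

Only (B) A[0,0] + A[1,1] = -2 survives (and it does so for every P, not just this one), so it is the invariant.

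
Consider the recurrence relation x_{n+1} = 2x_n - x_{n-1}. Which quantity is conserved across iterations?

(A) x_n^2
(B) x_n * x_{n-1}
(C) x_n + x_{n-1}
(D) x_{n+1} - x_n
D

For the recurrence x_{n+1} = 2x_n - x_{n-1}:

If x_{n+1} = 2x_n - x_{n-1}, then:
x_{n+1} - x_n = x_n - x_{n-1}
The first difference is constant throughout the sequence.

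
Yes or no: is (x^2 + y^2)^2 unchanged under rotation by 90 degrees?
Yes

Applying rotation by 90 degrees: x' = x*cos(90 degrees) - y*sin(90 degrees) = -y, y' = x*sin(90 degrees) + y*cos(90 degrees) = x

Substituting into (x^2 + y^2)^2:
((-y)^2 + (x)^2)^2
= x^4 + 2x^2y^2 + y^4 = (x^2 + y^2)^2

This equals the original expression (x^2 + y^2)^2, so it IS invariant.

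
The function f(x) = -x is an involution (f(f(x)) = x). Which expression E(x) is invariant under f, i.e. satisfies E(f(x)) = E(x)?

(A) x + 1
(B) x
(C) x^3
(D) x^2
D

Replace x by f(x) = -x in each option and simplify. As a quick numerical cross-check, also compare E(5) with E(f(5)) = E(-5).

(A) x + 1  ->  (-x) + 1 = 1 - x; check: E(5) = 6 but E(-5) = -4.   [not invariant]
(B) x  ->  (-x) = -x; check: E(5) = 5 but E(-5) = -5.   [not invariant]
(C) x^3  ->  (-x)^3 = -x^3; check: E(5) = 125 but E(-5) = -125.   [not invariant]
(D) x^2  ->  (-x)^2, which simplifies back to x^2; check: E(5) = 25, E(-5) = 25.   [invariant]

Only (D) is unchanged. E is symmetric under swapping x with f(x) = -x, which is exactly what an involution does.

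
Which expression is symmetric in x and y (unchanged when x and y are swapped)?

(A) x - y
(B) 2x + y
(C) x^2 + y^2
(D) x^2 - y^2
C

A symmetric expression is unchanged when the variables are permuted; here the transformation to test is the swap (x, y) -> (y, x).
Substitute the transformed coordinates into each option and compare with the original:
(A) x - y  ->  (y) - (x) = -x + y   [differs from x - y: not invariant]
(B) 2x + y  ->  2(y) + (x) = x + 2y   [differs from 2x + y: not invariant]
(C) x^2 + y^2  ->  (y)^2 + (x)^2 = x^2 + y^2   [equals x^2 + y^2: invariant]
(D) x^2 - y^2  ->  (y)^2 - (x)^2 = -x^2 + y^2   [differs from x^2 - y^2: not invariant]

Only option (C), x^2 + y^2, is unchanged by the transformation.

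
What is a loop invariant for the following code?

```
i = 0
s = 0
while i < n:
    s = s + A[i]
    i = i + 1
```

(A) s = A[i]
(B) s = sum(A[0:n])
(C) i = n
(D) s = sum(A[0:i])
D

A loop invariant must hold before the first iteration and be re-established by every execution of the body.

(D) s = sum(A[0:i]): Initially i = 0 and s = 0 = sum of the empty slice A[0:0]. If s = sum(A[0:i]) holds at the top of an iteration, the body sets s to sum(A[0:i]) + A[i] = sum(A[0:i+1]) and then i to i+1, so s = sum(A[0:i]) holds again. At exit i = n, giving s = sum(A[0:n]).

The other options fail:
(A) s = A[i]: after the first iteration s = A[0] but i = 1, so s = A[i] compares s with the wrong element (and fails in general).
(B) s = sum(A[0:n]): false before the loop (s = 0, not the full sum) -- it only becomes true at exit.
(C) i = n: false initially (i = 0); it is the exit condition, not an invariant.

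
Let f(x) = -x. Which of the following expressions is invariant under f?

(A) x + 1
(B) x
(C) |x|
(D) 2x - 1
C

For f(x) = -x:
Applying f replaces x by -x. Since |-x| = |x|, the absolute value is unchanged by f, whereas x -> -x, 2x - 1 -> -2x - 1 and x + 1 -> -x + 1 all change.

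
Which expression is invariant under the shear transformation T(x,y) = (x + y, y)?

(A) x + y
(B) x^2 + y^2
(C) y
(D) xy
C

Under the shear T(x,y) = (x + y, y):
Substitute the transformed coordinates into each option and compare with the original:
(A) x + y  ->  (x + y) + (y) = x + 2y   [differs from x + y: not invariant]
(B) x^2 + y^2  ->  (x + y)^2 + (y)^2 = x^2 + 2xy + 2y^2   [differs from x^2 + y^2: not invariant]
(C) y  ->  (y) = y   [equals y: invariant]
(D) xy  ->  (x + y)(y) = xy + y^2   [differs from xy: not invariant]

Only option (C), y, is unchanged by the transformation.
A horizontal shear moves points parallel to the x-axis, so the y-coordinate (and any function of y alone) is unchanged.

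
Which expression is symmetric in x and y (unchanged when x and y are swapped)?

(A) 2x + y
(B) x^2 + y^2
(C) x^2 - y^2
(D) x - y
B

A symmetric expression is unchanged when the variables are permuted; here the transformation to test is the swap (x, y) -> (y, x).
Substitute the transformed coordinates into each option and compare with the original:
(A) 2x + y  ->  2(y) + (x) = x + 2y   [differs from 2x + y: not invariant]
(B) x^2 + y^2  ->  (y)^2 + (x)^2 = x^2 + y^2   [equals x^2 + y^2: invariant]
(C) x^2 - y^2  ->  (y)^2 - (x)^2 = -x^2 + y^2   [differs from x^2 - y^2: not invariant]
(D) x - y  ->  (y) - (x) = -x + y   [differs from x - y: not invariant]

Only option (B), x^2 + y^2, is unchanged by the transformation.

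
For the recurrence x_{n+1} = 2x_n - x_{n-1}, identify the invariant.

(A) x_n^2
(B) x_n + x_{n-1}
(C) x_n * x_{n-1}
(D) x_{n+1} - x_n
D

For the recurrence x_{n+1} = 2x_n - x_{n-1}:

If x_{n+1} = 2x_n - x_{n-1}, then:
x_{n+1} - x_n = x_n - x_{n-1}
The first difference is constant throughout the sequence.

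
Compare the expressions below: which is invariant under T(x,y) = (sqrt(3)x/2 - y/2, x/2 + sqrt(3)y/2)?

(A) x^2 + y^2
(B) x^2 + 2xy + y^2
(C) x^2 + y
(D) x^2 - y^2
A

An expression E(x,y) is invariant under T if E(T(x,y)) = E(x,y). Here T(x,y) = (sqrt(3)x/2 - y/2, x/2 + sqrt(3)y/2).
Substitute the transformed coordinates into each option and compare with the original:
(A) x^2 + y^2  ->  (sqrt(3)x/2 - y/2)^2 + (x/2 + sqrt(3)y/2)^2 = x^2 + y^2   [equals x^2 + y^2: invariant]
(B) x^2 + 2xy + y^2  ->  (sqrt(3)x/2 - y/2)^2 + 2(sqrt(3)x/2 - y/2)(x/2 + sqrt(3)y/2) + (x/2 + sqrt(3)y/2)^2 = sqrt(3)x^2/2 + x^2 + xy - sqrt(3)y^2/2 + y^2   [differs from x^2 + 2xy + y^2: not invariant]
(C) x^2 + y  ->  (sqrt(3)x/2 - y/2)^2 + (x/2 + sqrt(3)y/2) = 3x^2/4 - sqrt(3)xy/2 + x/2 + y^2/4 + sqrt(3)y/2   [differs from x^2 + y: not invariant]
(D) x^2 - y^2  ->  (sqrt(3)x/2 - y/2)^2 - (x/2 + sqrt(3)y/2)^2 = x^2/2 - sqrt(3)xy - y^2/2   [differs from x^2 - y^2: not invariant]

Only option (A), x^2 + y^2, is unchanged by the transformation.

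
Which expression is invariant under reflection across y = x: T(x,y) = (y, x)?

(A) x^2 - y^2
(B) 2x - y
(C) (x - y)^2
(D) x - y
C

The map is reflection across y = x: T(x,y) = (y, x).
Substitute the transformed coordinates into each option and compare with the original:
(A) x^2 - y^2  ->  (y)^2 - (x)^2 = -x^2 + y^2   [differs from x^2 - y^2: not invariant]
(B) 2x - y  ->  2(y) - (x) = -x + 2y   [differs from 2x - y: not invariant]
(C) (x - y)^2  ->  ((y) - (x))^2 = x^2 - 2xy + y^2   [equals (x - y)^2: invariant]
(D) x - y  ->  (y) - (x) = -x + y   [differs from x - y: not invariant]

Only option (C), (x - y)^2, is unchanged by the transformation.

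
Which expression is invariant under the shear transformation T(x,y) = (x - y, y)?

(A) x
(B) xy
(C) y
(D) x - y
C

Under the shear T(x,y) = (x - y, y):
Substitute the transformed coordinates into each option and compare with the original:
(A) x  ->  (x - y) = x - y   [differs from x: not invariant]
(B) xy  ->  (x - y)(y) = xy - y^2   [differs from xy: not invariant]
(C) y  ->  (y) = y   [equals y: invariant]
(D) x - y  ->  (x - y) - (y) = x - 2y   [differs from x - y: not invariant]

Only option (C), y, is unchanged by the transformation.
A horizontal shear moves points parallel to the x-axis, so the y-coordinate (and any function of y alone) is unchanged.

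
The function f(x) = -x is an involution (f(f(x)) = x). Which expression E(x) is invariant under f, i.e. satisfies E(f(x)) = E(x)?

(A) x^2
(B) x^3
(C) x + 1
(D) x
A

Replace x by f(x) = -x in each option and simplify. As a quick numerical cross-check, also compare E(3) with E(f(3)) = E(-3).

(A) x^2  ->  (-x)^2, which simplifies back to x^2; check: E(3) = 9, E(-3) = 9.   [invariant]
(B) x^3  ->  (-x)^3 = -x^3; check: E(3) = 27 but E(-3) = -27.   [not invariant]
(C) x + 1  ->  (-x) + 1 = 1 - x; check: E(3) = 4 but E(-3) = -2.   [not invariant]
(D) x  ->  (-x) = -x; check: E(3) = 3 but E(-3) = -3.   [not invariant]

Only (A) is unchanged. E is symmetric under swapping x with f(x) = -x, which is exactly what an involution does.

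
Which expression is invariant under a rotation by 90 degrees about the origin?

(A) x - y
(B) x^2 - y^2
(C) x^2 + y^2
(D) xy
C

A rotation by 90 degrees sends (x, y) to (-y, x).
Substitute the transformed coordinates into each option and compare with the original:
(A) x - y  ->  (-y) - (x) = -x - y   [differs from x - y: not invariant]
(B) x^2 - y^2  ->  (-y)^2 - (x)^2 = -x^2 + y^2   [differs from x^2 - y^2: not invariant]
(C) x^2 + y^2  ->  (-y)^2 + (x)^2 = x^2 + y^2   [equals x^2 + y^2: invariant]
(D) xy  ->  (-y)(x) = -xy   [differs from xy: not invariant]

Only option (C), x^2 + y^2, is unchanged by the transformation.
Geometrically, x^2 + y^2 is the squared distance from the origin, which every rotation about the origin preserves.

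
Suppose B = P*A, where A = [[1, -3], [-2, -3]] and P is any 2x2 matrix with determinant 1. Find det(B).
-9

By the multiplicative property of determinants, det(B) = det(P*A) = det(P) * det(A) = det(A),
so the determinant is invariant under multiplication by any determinant-1 matrix; we just need det(A).

det(A) = (1)(-3) - (-3)(-2) = -3 - 6 = -9

Therefore det(B) = 1 * (-9) = -9.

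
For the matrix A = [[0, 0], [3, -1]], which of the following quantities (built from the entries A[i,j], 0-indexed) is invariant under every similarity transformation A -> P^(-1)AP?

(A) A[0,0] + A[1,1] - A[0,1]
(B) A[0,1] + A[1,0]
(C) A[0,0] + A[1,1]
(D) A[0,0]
C

A[0,0] + A[1,1] is the trace of A. By the cyclic property of the trace, tr(P^(-1)AP) = tr(APP^(-1)) = tr(A), so it is the same for every matrix similar to A.

The other combinations are not similarity invariants. For example, take P = [[1, 1], [0, 1]] (det P = 1), so P^(-1) = [[1, -1], [0, 1]] and
B = P^(-1)AP = [[-3, -2], [3, 2]].
Evaluating each option on A and on B:
(A) A[0,0] + A[1,1] - A[0,1]: -1 for A, 1 for B -> changes
(B) A[0,1] + A[1,0]: 3 for A, 1 for B -> changes
(C) A[0,0] + A[1,1]: -1 for A, -1 for B -> unchanged
(D) A[0,0]: 0 for A, -3 for B -> changes

Only (C) A[0,0] + A[1,1] = -1 survives (and it does so for every P, not just this one), so it is the invariant.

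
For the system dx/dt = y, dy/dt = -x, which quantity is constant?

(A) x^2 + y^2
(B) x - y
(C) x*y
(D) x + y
A

A first integral I satisfies dI/dt = 0 along every solution. Differentiate each option and use the equation of motion:
(A) d/dt[x^2 + y^2] = 2x*dx/dt + 2y*dy/dt = 2x*y + 2y*(-x) = 0
(B) d/dt[x - y] = y - (-x) = x + y, not identically 0
(C) d/dt[x*y] = (dx/dt)y + x(dy/dt) = y^2 - x^2, not identically 0
(D) d/dt[x + y] = y + (-x) = y - x, not identically 0

Only (A) has zero time-derivative. So x^2 + y^2 (the squared radius; trajectories are circles) is the conserved quantity.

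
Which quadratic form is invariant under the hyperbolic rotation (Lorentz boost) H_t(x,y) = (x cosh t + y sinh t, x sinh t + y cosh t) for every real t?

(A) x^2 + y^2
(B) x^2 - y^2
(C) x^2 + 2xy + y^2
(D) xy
B

Write x' = x cosh t + y sinh t, y' = x sinh t + y cosh t and substitute into each option:
(A) x^2 + y^2: (x cosh t + y sinh t)^2 + (x sinh t + y cosh t)^2 = (x^2 + y^2)(cosh^2 t + sinh^2 t) + 4xy sinh t cosh t = (x^2 + y^2) cosh 2t + 2xy sinh 2t   [not invariant for t != 0]
(B) x^2 - y^2: (x cosh t + y sinh t)^2 - (x sinh t + y cosh t)^2 = x^2(cosh^2 t - sinh^2 t) + 2xy(cosh t sinh t - sinh t cosh t) + y^2(sinh^2 t - cosh^2 t) = x^2 - y^2   [invariant, using cosh^2 t - sinh^2 t = 1]
(C) x^2 + 2xy + y^2: (x' + y')^2 with x' + y' = (x + y)(cosh t + sinh t) = (x + y)e^t, so it becomes (x + y)^2 e^(2t)   [not invariant for t != 0]
(D) xy: (x cosh t + y sinh t)(x sinh t + y cosh t) = xy(cosh^2 t + sinh^2 t) + (x^2 + y^2) sinh t cosh t = xy cosh 2t + (x^2 + y^2)(sinh 2t)/2   [not invariant for t != 0]

Only (B) x^2 - y^2 is unchanged; it is the Minkowski form preserved by Lorentz boosts, just as x^2 + y^2 is preserved by ordinary rotations.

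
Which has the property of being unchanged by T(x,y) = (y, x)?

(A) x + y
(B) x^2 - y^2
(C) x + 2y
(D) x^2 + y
A

An expression E(x,y) is invariant under T if E(T(x,y)) = E(x,y). Here T(x,y) = (y, x).
Substitute the transformed coordinates into each option and compare with the original:
(A) x + y  ->  (y) + (x) = x + y   [equals x + y: invariant]
(B) x^2 - y^2  ->  (y)^2 - (x)^2 = -x^2 + y^2   [differs from x^2 - y^2: not invariant]
(C) x + 2y  ->  (y) + 2(x) = 2x + y   [differs from x + 2y: not invariant]
(D) x^2 + y  ->  (y)^2 + (x) = x + y^2   [differs from x^2 + y: not invariant]

Only option (A), x + y, is unchanged by the transformation.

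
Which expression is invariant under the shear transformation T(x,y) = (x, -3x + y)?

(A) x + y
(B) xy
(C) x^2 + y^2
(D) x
D

Under the shear T(x,y) = (x, -3x + y):
Substitute the transformed coordinates into each option and compare with the original:
(A) x + y  ->  (x) + (-3x + y) = -2x + y   [differs from x + y: not invariant]
(B) xy  ->  (x)(-3x + y) = -3x^2 + xy   [differs from xy: not invariant]
(C) x^2 + y^2  ->  (x)^2 + (-3x + y)^2 = 10x^2 - 6xy + y^2   [differs from x^2 + y^2: not invariant]
(D) x  ->  (x) = x   [equals x: invariant]

Only option (D), x, is unchanged by the transformation.
A vertical shear moves points parallel to the y-axis, so the x-coordinate (and any function of x alone) is unchanged.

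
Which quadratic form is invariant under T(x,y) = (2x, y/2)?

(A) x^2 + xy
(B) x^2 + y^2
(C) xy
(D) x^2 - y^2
C

T multiplies x by 2 and divides y by 2.
Substitute the transformed coordinates into each option and compare with the original:
(A) x^2 + xy  ->  (2x)^2 + (2x)(y/2) = 4x^2 + xy   [differs from x^2 + xy: not invariant]
(B) x^2 + y^2  ->  (2x)^2 + (y/2)^2 = 4x^2 + y^2/4   [differs from x^2 + y^2: not invariant]
(C) xy  ->  (2x)(y/2) = xy   [equals xy: invariant]
(D) x^2 - y^2  ->  (2x)^2 - (y/2)^2 = 4x^2 - y^2/4   [differs from x^2 - y^2: not invariant]

Only option (C), xy, is unchanged by the transformation.
The factors 2 and 1/2 cancel only in the pure product xy.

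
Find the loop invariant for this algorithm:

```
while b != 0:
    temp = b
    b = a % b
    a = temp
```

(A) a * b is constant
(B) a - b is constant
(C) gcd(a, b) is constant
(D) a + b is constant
C

A loop invariant must hold before the first iteration and be re-established by every execution of the body.

(C) gcd(a, b) is constant: One iteration replaces (a, b) by (b, a mod b). Since a mod b = a - q*b for an integer q, any common divisor of a and b divides b and a mod b, and conversely; hence gcd(b, a mod b) = gcd(a, b). For instance (15, 6) -> (6, 3) keeps gcd = 3. At exit b = 0 and a = gcd of the original inputs.

The other options fail:
(A) a * b is constant: e.g. (a, b) = (15, 6) -> (6, 3): the product goes from 90 to 18.
(B) a - b is constant: e.g. (a, b) = (15, 6) -> (6, 3): the difference goes from 9 to 3.
(D) a + b is constant: e.g. (a, b) = (15, 6) -> (6, 3): the sum goes from 21 to 9.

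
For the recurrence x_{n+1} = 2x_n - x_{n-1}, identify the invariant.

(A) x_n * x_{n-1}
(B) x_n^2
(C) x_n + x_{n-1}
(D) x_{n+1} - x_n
D

For the recurrence x_{n+1} = 2x_n - x_{n-1}:

If x_{n+1} = 2x_n - x_{n-1}, then:
x_{n+1} - x_n = x_n - x_{n-1}
The first difference is constant throughout the sequence.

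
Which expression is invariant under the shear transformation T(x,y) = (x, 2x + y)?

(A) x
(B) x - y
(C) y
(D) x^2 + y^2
A

Under the shear T(x,y) = (x, 2x + y):
Substitute the transformed coordinates into each option and compare with the original:
(A) x  ->  (x) = x   [equals x: invariant]
(B) x - y  ->  (x) - (2x + y) = -x - y   [differs from x - y: not invariant]
(C) y  ->  (2x + y) = 2x + y   [differs from y: not invariant]
(D) x^2 + y^2  ->  (x)^2 + (2x + y)^2 = 5x^2 + 4xy + y^2   [differs from x^2 + y^2: not invariant]

Only option (A), x, is unchanged by the transformation.
A vertical shear moves points parallel to the y-axis, so the x-coordinate (and any function of x alone) is unchanged.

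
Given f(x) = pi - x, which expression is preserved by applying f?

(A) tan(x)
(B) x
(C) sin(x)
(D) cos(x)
C

For f(x) = pi - x:
sin(pi - x) = sin(x), so sine is invariant under this transformation.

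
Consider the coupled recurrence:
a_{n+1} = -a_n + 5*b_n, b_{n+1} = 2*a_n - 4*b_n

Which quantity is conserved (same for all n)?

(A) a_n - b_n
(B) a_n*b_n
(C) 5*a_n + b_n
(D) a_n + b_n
D

Replace a_n by a_{n+1} = -a_n + 5*b_n and b_n by b_{n+1} = 2*a_n - 4*b_n in each option and simplify:
(A) a_n - b_n  ->  (-a_n + 5*b_n) - (2*a_n - 4*b_n) = -3*a_n + 9*b_n   [not conserved]
(B) a_n*b_n  ->  (-a_n + 5*b_n)*(2*a_n - 4*b_n) = -2*a_n^2 + 14*a_n*b_n - 20*b_n^2   [not conserved]
(C) 5*a_n + b_n  ->  5*(-a_n + 5*b_n) + (2*a_n - 4*b_n) = -3*a_n + 21*b_n   [not conserved]
(D) a_n + b_n  ->  (-a_n + 5*b_n) + (2*a_n - 4*b_n) = a_n + b_n   [conserved]

Only (D) a_n + b_n returns to itself after one step, so it is the conserved quantity.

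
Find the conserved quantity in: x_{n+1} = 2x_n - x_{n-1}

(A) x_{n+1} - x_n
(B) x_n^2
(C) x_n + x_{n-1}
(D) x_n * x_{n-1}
A

For the recurrence x_{n+1} = 2x_n - x_{n-1}:

If x_{n+1} = 2x_n - x_{n-1}, then:
x_{n+1} - x_n = x_n - x_{n-1}
The first difference is constant throughout the sequence.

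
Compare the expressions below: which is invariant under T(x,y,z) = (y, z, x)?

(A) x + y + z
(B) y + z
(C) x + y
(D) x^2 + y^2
A

Apply T(x,y,z) = (y, z, x) to each option, i.e. replace (x, y, z) by the transformed coordinates.
Substitute the transformed coordinates into each option and compare with the original:
(A) x + y + z  ->  (y) + (z) + (x) = x + y + z   [equals x + y + z: invariant]
(B) y + z  ->  (z) + (x) = x + z   [differs from y + z: not invariant]
(C) x + y  ->  (y) + (z) = y + z   [differs from x + y: not invariant]
(D) x^2 + y^2  ->  (y)^2 + (z)^2 = y^2 + z^2   [differs from x^2 + y^2: not invariant]

Only option (A), x + y + z, is unchanged by the transformation.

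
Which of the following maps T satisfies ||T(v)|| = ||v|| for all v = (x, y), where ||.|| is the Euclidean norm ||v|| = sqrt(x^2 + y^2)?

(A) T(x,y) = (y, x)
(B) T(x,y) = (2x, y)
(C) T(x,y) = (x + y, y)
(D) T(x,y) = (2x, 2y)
A

A transformation preserves a norm if ||T(v)|| = ||v|| for every v; a single vector where the norm changes rules an option out.

(A) T(x,y) = (y, x): preserves the norm -- it is an orthogonal map (a rotation/reflection), and (y)^2 + (x)^2 simplifies to x^2 + y^2.
(B) T(x,y) = (2x, y): v = (1, 0) has norm sqrt((1)^2 + (0)^2) = 1, but T(v) = (2, 0) has norm 2 -- not preserved.
(C) T(x,y) = (x + y, y): v = (0, 1) has norm sqrt((0)^2 + (1)^2) = 1, but T(v) = (1, 1) has norm sqrt(2) -- not preserved.
(D) T(x,y) = (2x, 2y): v = (1, 0) has norm sqrt((1)^2 + (0)^2) = 1, but T(v) = (2, 0) has norm 2 -- not preserved.

Therefore the answer is (A).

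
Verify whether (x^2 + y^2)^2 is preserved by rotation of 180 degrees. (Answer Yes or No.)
Yes

Applying rotation by 180 degrees: x' = x*cos(180 degrees) - y*sin(180 degrees) = -x, y' = x*sin(180 degrees) + y*cos(180 degrees) = -y

Substituting into (x^2 + y^2)^2:
((-x)^2 + (-y)^2)^2
= x^4 + 2x^2y^2 + y^4 = (x^2 + y^2)^2

This equals the original expression (x^2 + y^2)^2, so it IS invariant.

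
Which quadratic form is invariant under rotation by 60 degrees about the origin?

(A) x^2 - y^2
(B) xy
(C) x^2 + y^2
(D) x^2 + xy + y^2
C

Rotation by 60 degrees sends (x, y) to (x/2 - sqrt(3)y/2, sqrt(3)x/2 + y/2).
Substitute the transformed coordinates into each option and compare with the original:
(A) x^2 - y^2  ->  (x/2 - sqrt(3)y/2)^2 - (sqrt(3)x/2 + y/2)^2 = -x^2/2 - sqrt(3)xy + y^2/2   [differs from x^2 - y^2: not invariant]
(B) xy  ->  (x/2 - sqrt(3)y/2)(sqrt(3)x/2 + y/2) = sqrt(3)x^2/4 - xy/2 - sqrt(3)y^2/4   [differs from xy: not invariant]
(C) x^2 + y^2  ->  (x/2 - sqrt(3)y/2)^2 + (sqrt(3)x/2 + y/2)^2 = x^2 + y^2   [equals x^2 + y^2: invariant]
(D) x^2 + xy + y^2  ->  (x/2 - sqrt(3)y/2)^2 + (x/2 - sqrt(3)y/2)(sqrt(3)x/2 + y/2) + (sqrt(3)x/2 + y/2)^2 = sqrt(3)x^2/4 + x^2 - xy/2 - sqrt(3)y^2/4 + y^2   [differs from x^2 + xy + y^2: not invariant]

Only option (C), x^2 + y^2, is unchanged by the transformation.
x^2 + y^2 is the squared distance from the origin, which rotations preserve.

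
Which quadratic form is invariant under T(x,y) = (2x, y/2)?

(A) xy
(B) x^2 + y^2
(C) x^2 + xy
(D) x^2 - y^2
A

T multiplies x by 2 and divides y by 2.
Substitute the transformed coordinates into each option and compare with the original:
(A) xy  ->  (2x)(y/2) = xy   [equals xy: invariant]
(B) x^2 + y^2  ->  (2x)^2 + (y/2)^2 = 4x^2 + y^2/4   [differs from x^2 + y^2: not invariant]
(C) x^2 + xy  ->  (2x)^2 + (2x)(y/2) = 4x^2 + xy   [differs from x^2 + xy: not invariant]
(D) x^2 - y^2  ->  (2x)^2 - (y/2)^2 = 4x^2 - y^2/4   [differs from x^2 - y^2: not invariant]

Only option (A), xy, is unchanged by the transformation.
The factors 2 and 1/2 cancel only in the pure product xy.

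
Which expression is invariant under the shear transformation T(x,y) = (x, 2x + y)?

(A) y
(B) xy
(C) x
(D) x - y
C

Under the shear T(x,y) = (x, 2x + y):
Substitute the transformed coordinates into each option and compare with the original:
(A) y  ->  (2x + y) = 2x + y   [differs from y: not invariant]
(B) xy  ->  (x)(2x + y) = 2x^2 + xy   [differs from xy: not invariant]
(C) x  ->  (x) = x   [equals x: invariant]
(D) x - y  ->  (x) - (2x + y) = -x - y   [differs from x - y: not invariant]

Only option (C), x, is unchanged by the transformation.
A vertical shear moves points parallel to the y-axis, so the x-coordinate (and any function of x alone) is unchanged.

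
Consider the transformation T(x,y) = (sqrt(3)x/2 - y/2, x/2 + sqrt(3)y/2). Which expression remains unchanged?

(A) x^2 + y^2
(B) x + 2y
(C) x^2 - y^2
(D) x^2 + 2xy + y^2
A

An expression E(x,y) is invariant under T if E(T(x,y)) = E(x,y). Here T(x,y) = (sqrt(3)x/2 - y/2, x/2 + sqrt(3)y/2).
Substitute the transformed coordinates into each option and compare with the original:
(A) x^2 + y^2  ->  (sqrt(3)x/2 - y/2)^2 + (x/2 + sqrt(3)y/2)^2 = x^2 + y^2   [equals x^2 + y^2: invariant]
(B) x + 2y  ->  (sqrt(3)x/2 - y/2) + 2(x/2 + sqrt(3)y/2) = sqrt(3)x/2 + x - y/2 + sqrt(3)y   [differs from x + 2y: not invariant]
(C) x^2 - y^2  ->  (sqrt(3)x/2 - y/2)^2 - (x/2 + sqrt(3)y/2)^2 = x^2/2 - sqrt(3)xy - y^2/2   [differs from x^2 - y^2: not invariant]
(D) x^2 + 2xy + y^2  ->  (sqrt(3)x/2 - y/2)^2 + 2(sqrt(3)x/2 - y/2)(x/2 + sqrt(3)y/2) + (x/2 + sqrt(3)y/2)^2 = sqrt(3)x^2/2 + x^2 + xy - sqrt(3)y^2/2 + y^2   [differs from x^2 + 2xy + y^2: not invariant]

Only option (A), x^2 + y^2, is unchanged by the transformation.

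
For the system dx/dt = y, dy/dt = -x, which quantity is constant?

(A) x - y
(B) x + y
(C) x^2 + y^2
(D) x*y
C

A first integral I satisfies dI/dt = 0 along every solution. Differentiate each option and use the equation of motion:
(A) d/dt[x - y] = y - (-x) = x + y, not identically 0
(B) d/dt[x + y] = y + (-x) = y - x, not identically 0
(C) d/dt[x^2 + y^2] = 2x*dx/dt + 2y*dy/dt = 2x*y + 2y*(-x) = 0
(D) d/dt[x*y] = (dx/dt)y + x(dy/dt) = y^2 - x^2, not identically 0

Only (C) has zero time-derivative. So x^2 + y^2 (the squared radius; trajectories are circles) is the conserved quantity.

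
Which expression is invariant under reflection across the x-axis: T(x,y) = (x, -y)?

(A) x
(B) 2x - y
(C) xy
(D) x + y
A

The map is reflection across the x-axis: T(x,y) = (x, -y).
Substitute the transformed coordinates into each option and compare with the original:
(A) x  ->  (x) = x   [equals x: invariant]
(B) 2x - y  ->  2(x) - (-y) = 2x + y   [differs from 2x - y: not invariant]
(C) xy  ->  (x)(-y) = -xy   [differs from xy: not invariant]
(D) x + y  ->  (x) + (-y) = x - y   [differs from x + y: not invariant]

Only option (A), x, is unchanged by the transformation.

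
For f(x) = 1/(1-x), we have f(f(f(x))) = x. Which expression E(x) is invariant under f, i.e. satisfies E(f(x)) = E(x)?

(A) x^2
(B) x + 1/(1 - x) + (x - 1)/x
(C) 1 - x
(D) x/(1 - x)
B

Replace x by f(x) = 1/(1 - x) in each option and simplify. As a quick numerical cross-check, also compare E(4) with E(f(4)) = E(-1/3).

(A) x^2  ->  (1/(1 - x))^2 = (x - 1)^(-2); check: E(4) = 16 but E(-1/3) = 1/9.   [not invariant]
(B) x + 1/(1 - x) + (x - 1)/x  ->  (1/(1 - x)) + 1/(1 - (1/(1 - x))) + ((1/(1 - x)) - 1)/(1/(1 - x)), which simplifies back to x + 1/(1 - x) + (x - 1)/x; check: E(4) = 53/12, E(-1/3) = 53/12.   [invariant]
(C) 1 - x  ->  1 - (1/(1 - x)) = x/(x - 1); check: E(4) = -3 but E(-1/3) = 4/3.   [not invariant]
(D) x/(1 - x)  ->  (1/(1 - x))/(1 - (1/(1 - x))) = -1/x; check: E(4) = -4/3 but E(-1/3) = -1/4.   [not invariant]

Only (B) is unchanged. Indeed f(f(x)) = 1/(1 - 1/(1-x)) = (1-x)/(-x) = (x-1)/x, so E(x) = x + f(x) + f(f(x)) is the sum over the whole 3-cycle; applying f just permutes the three terms cyclically (x -> f(x) -> f(f(x)) -> x), leaving the sum unchanged.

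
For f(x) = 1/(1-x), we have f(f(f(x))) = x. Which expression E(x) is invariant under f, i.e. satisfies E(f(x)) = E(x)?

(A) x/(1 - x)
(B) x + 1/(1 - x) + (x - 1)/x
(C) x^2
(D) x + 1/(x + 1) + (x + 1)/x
B

Replace x by f(x) = 1/(1 - x) in each option and simplify. As a quick numerical cross-check, also compare E(5) with E(f(5)) = E(-1/4).

(A) x/(1 - x)  ->  (1/(1 - x))/(1 - (1/(1 - x))) = -1/x; check: E(5) = -5/4 but E(-1/4) = -1/5.   [not invariant]
(B) x + 1/(1 - x) + (x - 1)/x  ->  (1/(1 - x)) + 1/(1 - (1/(1 - x))) + ((1/(1 - x)) - 1)/(1/(1 - x)), which simplifies back to x + 1/(1 - x) + (x - 1)/x; check: E(5) = 111/20, E(-1/4) = 111/20.   [invariant]
(C) x^2  ->  (1/(1 - x))^2 = (x - 1)^(-2); check: E(5) = 25 but E(-1/4) = 1/16.   [not invariant]
(D) x + 1/(x + 1) + (x + 1)/x  ->  (1/(1 - x)) + 1/((1/(1 - x)) + 1) + ((1/(1 - x)) + 1)/(1/(1 - x)) = (-x^3 + 6x^2 - 11x + 7)/(x^2 - 3x + 2); check: E(5) = 191/30 but E(-1/4) = -23/12.   [not invariant]

Only (B) is unchanged. Indeed f(f(x)) = 1/(1 - 1/(1-x)) = (1-x)/(-x) = (x-1)/x, so E(x) = x + f(x) + f(f(x)) is the sum over the whole 3-cycle; applying f just permutes the three terms cyclically (x -> f(x) -> f(f(x)) -> x), leaving the sum unchanged.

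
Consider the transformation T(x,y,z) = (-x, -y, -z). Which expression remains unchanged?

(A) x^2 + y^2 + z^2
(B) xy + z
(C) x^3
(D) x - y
A

Apply T(x,y,z) = (-x, -y, -z) to each option, i.e. replace (x, y, z) by the transformed coordinates.
Substitute the transformed coordinates into each option and compare with the original:
(A) x^2 + y^2 + z^2  ->  (-x)^2 + (-y)^2 + (-z)^2 = x^2 + y^2 + z^2   [equals x^2 + y^2 + z^2: invariant]
(B) xy + z  ->  (-x)(-y) + (-z) = xy - z   [differs from xy + z: not invariant]
(C) x^3  ->  (-x)^3 = -x^3   [differs from x^3: not invariant]
(D) x - y  ->  (-x) - (-y) = -x + y   [differs from x - y: not invariant]

Only option (A), x^2 + y^2 + z^2, is unchanged by the transformation.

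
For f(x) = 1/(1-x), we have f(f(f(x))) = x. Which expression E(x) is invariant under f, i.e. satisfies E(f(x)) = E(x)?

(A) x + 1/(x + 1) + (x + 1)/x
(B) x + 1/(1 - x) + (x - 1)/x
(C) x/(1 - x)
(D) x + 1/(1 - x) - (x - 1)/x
B

Replace x by f(x) = 1/(1 - x) in each option and simplify. As a quick numerical cross-check, also compare E(3) with E(f(3)) = E(-1/2).

(A) x + 1/(x + 1) + (x + 1)/x  ->  (1/(1 - x)) + 1/((1/(1 - x)) + 1) + ((1/(1 - x)) + 1)/(1/(1 - x)) = (-x^3 + 6x^2 - 11x + 7)/(x^2 - 3x + 2); check: E(3) = 55/12 but E(-1/2) = 1/2.   [not invariant]
(B) x + 1/(1 - x) + (x - 1)/x  ->  (1/(1 - x)) + 1/(1 - (1/(1 - x))) + ((1/(1 - x)) - 1)/(1/(1 - x)), which simplifies back to x + 1/(1 - x) + (x - 1)/x; check: E(3) = 19/6, E(-1/2) = 19/6.   [invariant]
(C) x/(1 - x)  ->  (1/(1 - x))/(1 - (1/(1 - x))) = -1/x; check: E(3) = -3/2 but E(-1/2) = -1/3.   [not invariant]
(D) x + 1/(1 - x) - (x - 1)/x  ->  (1/(1 - x)) + 1/(1 - (1/(1 - x))) - ((1/(1 - x)) - 1)/(1/(1 - x)) = (x^2(1 - x) - x + (x - 1)^2)/(x(x - 1)); check: E(3) = 11/6 but E(-1/2) = -17/6.   [not invariant]

Only (B) is unchanged. Indeed f(f(x)) = 1/(1 - 1/(1-x)) = (1-x)/(-x) = (x-1)/x, so E(x) = x + f(x) + f(f(x)) is the sum over the whole 3-cycle; applying f just permutes the three terms cyclically (x -> f(x) -> f(f(x)) -> x), leaving the sum unchanged.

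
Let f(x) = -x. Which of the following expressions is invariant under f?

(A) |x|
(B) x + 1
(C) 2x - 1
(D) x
A

For f(x) = -x:
Applying f replaces x by -x. Since |-x| = |x|, the absolute value is unchanged by f, whereas x -> -x, 2x - 1 -> -2x - 1 and x + 1 -> -x + 1 all change.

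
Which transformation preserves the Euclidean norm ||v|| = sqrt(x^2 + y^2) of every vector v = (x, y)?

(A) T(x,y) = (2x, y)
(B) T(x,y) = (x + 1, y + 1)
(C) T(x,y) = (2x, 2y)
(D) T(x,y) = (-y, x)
D

A transformation preserves a norm if ||T(v)|| = ||v|| for every v; a single vector where the norm changes rules an option out.

(A) T(x,y) = (2x, y): v = (1, 0) has norm sqrt((1)^2 + (0)^2) = 1, but T(v) = (2, 0) has norm 2 -- not preserved.
(B) T(x,y) = (x + 1, y + 1): v = (1, 0) has norm sqrt((1)^2 + (0)^2) = 1, but T(v) = (2, 1) has norm sqrt(5) -- not preserved.
(C) T(x,y) = (2x, 2y): v = (1, 0) has norm sqrt((1)^2 + (0)^2) = 1, but T(v) = (2, 0) has norm 2 -- not preserved.
(D) T(x,y) = (-y, x): preserves the norm -- it is an orthogonal map (a rotation/reflection), and (-y)^2 + (x)^2 simplifies to x^2 + y^2.

Therefore the answer is (D).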